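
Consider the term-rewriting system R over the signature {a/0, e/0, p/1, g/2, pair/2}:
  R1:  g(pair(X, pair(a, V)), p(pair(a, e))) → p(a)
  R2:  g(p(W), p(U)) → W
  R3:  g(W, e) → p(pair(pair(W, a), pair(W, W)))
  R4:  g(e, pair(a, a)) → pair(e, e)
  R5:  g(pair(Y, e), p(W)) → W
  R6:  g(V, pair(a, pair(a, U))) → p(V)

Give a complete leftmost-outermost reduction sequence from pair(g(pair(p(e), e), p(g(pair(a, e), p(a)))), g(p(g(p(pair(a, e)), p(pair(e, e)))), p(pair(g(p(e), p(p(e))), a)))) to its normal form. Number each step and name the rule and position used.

1. pair(g(pair(p(e), e), p(g(pair(a, e), p(a)))), g(p(g(p(pair(a, e)), p(pair(e, e)))), p(pair(g(p(e), p(p(e))), a))))  →  pair(g(pair(a, e), p(a)), g(p(g(p(pair(a, e)), p(pair(e, e)))), p(pair(g(p(e), p(p(e))), a))))   [R5 at 1]
2. pair(g(pair(a, e), p(a)), g(p(g(p(pair(a, e)), p(pair(e, e)))), p(pair(g(p(e), p(p(e))), a))))  →  pair(a, g(p(g(p(pair(a, e)), p(pair(e, e)))), p(pair(g(p(e), p(p(e))), a))))   [R5 at 1]
3. pair(a, g(p(g(p(pair(a, e)), p(pair(e, e)))), p(pair(g(p(e), p(p(e))), a))))  →  pair(a, g(p(pair(a, e)), p(pair(e, e))))   [R2 at 2]
4. pair(a, g(p(pair(a, e)), p(pair(e, e))))  →  pair(a, pair(a, e))   [R2 at 2]

pair(a, pair(a, e))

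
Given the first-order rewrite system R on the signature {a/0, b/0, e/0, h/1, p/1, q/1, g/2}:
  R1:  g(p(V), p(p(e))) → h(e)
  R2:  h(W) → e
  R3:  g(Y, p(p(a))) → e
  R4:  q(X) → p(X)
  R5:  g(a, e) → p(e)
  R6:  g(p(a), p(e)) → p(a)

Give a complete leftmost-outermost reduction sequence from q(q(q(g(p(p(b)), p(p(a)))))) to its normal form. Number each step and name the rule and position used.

p(p(p(e)))

1. q(q(q(g(p(p(b)), p(p(a))))))  →  p(q(q(g(p(p(b)), p(p(a))))))   [R4 at ε]
2. p(q(q(g(p(p(b)), p(p(a))))))  →  p(p(q(g(p(p(b)), p(p(a))))))   [R4 at 1]
3. p(p(q(g(p(p(b)), p(p(a))))))  →  p(p(p(g(p(p(b)), p(p(a))))))   [R4 at 1.1]
4. p(p(p(g(p(p(b)), p(p(a))))))  →  p(p(p(e)))   [R3 at 1.1.1]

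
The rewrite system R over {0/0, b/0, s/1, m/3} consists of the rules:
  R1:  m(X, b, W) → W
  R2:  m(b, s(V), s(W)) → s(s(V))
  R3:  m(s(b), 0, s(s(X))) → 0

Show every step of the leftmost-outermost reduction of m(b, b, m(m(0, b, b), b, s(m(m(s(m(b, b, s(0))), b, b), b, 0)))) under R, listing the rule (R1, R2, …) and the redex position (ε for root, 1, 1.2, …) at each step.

s(0)

1. m(b, b, m(m(0, b, b), b, s(m(m(s(m(b, b, s(0))), b, b), b, 0))))  →  m(m(0, b, b), b, s(m(m(s(m(b, b, s(0))), b, b), b, 0)))   [R1 at ε]
2. m(m(0, b, b), b, s(m(m(s(m(b, b, s(0))), b, b), b, 0)))  →  s(m(m(s(m(b, b, s(0))), b, b), b, 0))   [R1 at ε]
3. s(m(m(s(m(b, b, s(0))), b, b), b, 0))  →  s(0)   [R1 at 1]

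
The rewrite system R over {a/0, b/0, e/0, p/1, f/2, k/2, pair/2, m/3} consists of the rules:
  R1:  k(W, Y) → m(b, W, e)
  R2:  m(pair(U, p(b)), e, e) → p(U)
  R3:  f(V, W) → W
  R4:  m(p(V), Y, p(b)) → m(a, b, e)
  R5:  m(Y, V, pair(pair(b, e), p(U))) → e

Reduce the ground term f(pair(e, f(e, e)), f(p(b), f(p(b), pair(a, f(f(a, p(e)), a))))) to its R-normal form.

1. f(pair(e, f(e, e)), f(p(b), f(p(b), pair(a, f(f(a, p(e)), a)))))  →  f(p(b), f(p(b), pair(a, f(f(a, p(e)), a))))   [R3 at ε]
2. f(p(b), f(p(b), pair(a, f(f(a, p(e)), a))))  →  f(p(b), pair(a, f(f(a, p(e)), a)))   [R3 at ε]
3. f(p(b), pair(a, f(f(a, p(e)), a)))  →  pair(a, f(f(a, p(e)), a))   [R3 at ε]
4. pair(a, f(f(a, p(e)), a))  →  pair(a, a)   [R3 at 2]

pair(a, a)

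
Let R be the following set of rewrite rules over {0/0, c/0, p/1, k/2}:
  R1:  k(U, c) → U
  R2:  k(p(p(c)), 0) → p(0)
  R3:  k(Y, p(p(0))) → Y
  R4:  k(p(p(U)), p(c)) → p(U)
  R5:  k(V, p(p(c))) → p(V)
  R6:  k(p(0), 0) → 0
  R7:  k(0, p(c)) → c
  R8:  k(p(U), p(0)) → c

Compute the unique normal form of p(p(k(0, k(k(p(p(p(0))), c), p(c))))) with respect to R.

1. p(p(k(0, k(k(p(p(p(0))), c), p(c)))))  →  p(p(k(0, k(p(p(p(0))), p(c)))))   [R1 at 1.1.2.1]
2. p(p(k(0, k(p(p(p(0))), p(c)))))  →  p(p(k(0, p(p(0)))))   [R4 at 1.1.2]
3. p(p(k(0, p(p(0)))))  →  p(p(0))   [R3 at 1.1]

p(p(0))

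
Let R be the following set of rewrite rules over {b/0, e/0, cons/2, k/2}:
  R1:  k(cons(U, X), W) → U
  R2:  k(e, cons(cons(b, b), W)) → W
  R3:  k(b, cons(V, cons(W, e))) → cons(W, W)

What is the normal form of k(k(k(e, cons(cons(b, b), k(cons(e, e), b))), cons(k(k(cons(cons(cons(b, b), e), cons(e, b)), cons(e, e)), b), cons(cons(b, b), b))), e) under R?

cons(b, b)

1. k(k(k(e, cons(cons(b, b), k(cons(e, e), b))), cons(k(k(cons(cons(cons(b, b), e), cons(e, b)), cons(e, e)), b), cons(cons(b, b), b))), e)  →  k(k(k(cons(e, e), b), cons(k(k(cons(cons(cons(b, b), e), cons(e, b)), cons(e, e)), b), cons(cons(b, b), b))), e)   [R2 at 1.1]
2. k(k(k(cons(e, e), b), cons(k(k(cons(cons(cons(b, b), e), cons(e, b)), cons(e, e)), b), cons(cons(b, b), b))), e)  →  k(k(e, cons(k(k(cons(cons(cons(b, b), e), cons(e, b)), cons(e, e)), b), cons(cons(b, b), b))), e)   [R1 at 1.1]
3. k(k(e, cons(k(k(cons(cons(cons(b, b), e), cons(e, b)), cons(e, e)), b), cons(cons(b, b), b))), e)  →  k(k(e, cons(k(cons(cons(b, b), e), b), cons(cons(b, b), b))), e)   [R1 at 1.2.1.1]
4. k(k(e, cons(k(cons(cons(b, b), e), b), cons(cons(b, b), b))), e)  →  k(k(e, cons(cons(b, b), cons(cons(b, b), b))), e)   [R1 at 1.2.1]
5. k(k(e, cons(cons(b, b), cons(cons(b, b), b))), e)  →  k(cons(cons(b, b), b), e)   [R2 at 1]
6. k(cons(cons(b, b), b), e)  →  cons(b, b)   [R1 at ε]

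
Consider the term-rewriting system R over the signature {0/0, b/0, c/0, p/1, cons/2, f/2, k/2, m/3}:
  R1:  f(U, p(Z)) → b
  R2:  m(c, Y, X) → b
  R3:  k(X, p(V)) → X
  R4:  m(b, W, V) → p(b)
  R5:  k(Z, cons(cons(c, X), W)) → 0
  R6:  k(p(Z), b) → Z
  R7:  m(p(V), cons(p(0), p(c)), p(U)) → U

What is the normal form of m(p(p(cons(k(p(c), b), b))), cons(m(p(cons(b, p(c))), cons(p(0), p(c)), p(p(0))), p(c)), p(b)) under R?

1. m(p(p(cons(k(p(c), b), b))), cons(m(p(cons(b, p(c))), cons(p(0), p(c)), p(p(0))), p(c)), p(b))  →  m(p(p(cons(c, b))), cons(m(p(cons(b, p(c))), cons(p(0), p(c)), p(p(0))), p(c)), p(b))   [R6 at 1.1.1.1]
2. m(p(p(cons(c, b))), cons(m(p(cons(b, p(c))), cons(p(0), p(c)), p(p(0))), p(c)), p(b))  →  m(p(p(cons(c, b))), cons(p(0), p(c)), p(b))   [R7 at 2.1]
3. m(p(p(cons(c, b))), cons(p(0), p(c)), p(b))  →  b   [R7 at ε]

b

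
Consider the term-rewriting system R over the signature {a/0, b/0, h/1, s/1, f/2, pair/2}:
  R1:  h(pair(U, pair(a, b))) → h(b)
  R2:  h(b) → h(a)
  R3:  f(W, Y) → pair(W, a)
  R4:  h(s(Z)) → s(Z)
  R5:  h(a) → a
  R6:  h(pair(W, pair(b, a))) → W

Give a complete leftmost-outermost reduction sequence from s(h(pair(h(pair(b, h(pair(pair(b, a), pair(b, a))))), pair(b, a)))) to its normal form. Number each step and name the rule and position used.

s(b)

1. s(h(pair(h(pair(b, h(pair(pair(b, a), pair(b, a))))), pair(b, a))))  →  s(h(pair(b, h(pair(pair(b, a), pair(b, a))))))   [R6 at 1]
2. s(h(pair(b, h(pair(pair(b, a), pair(b, a))))))  →  s(h(pair(b, pair(b, a))))   [R6 at 1.1.2]
3. s(h(pair(b, pair(b, a))))  →  s(b)   [R6 at 1]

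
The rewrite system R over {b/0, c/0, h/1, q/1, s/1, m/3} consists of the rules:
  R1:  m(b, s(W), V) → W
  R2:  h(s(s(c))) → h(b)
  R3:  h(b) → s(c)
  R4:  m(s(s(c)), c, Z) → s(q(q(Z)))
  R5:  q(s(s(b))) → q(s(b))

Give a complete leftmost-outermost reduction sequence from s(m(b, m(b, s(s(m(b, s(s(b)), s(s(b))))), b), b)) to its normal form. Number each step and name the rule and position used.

s(s(b))

1. s(m(b, m(b, s(s(m(b, s(s(b)), s(s(b))))), b), b))  →  s(m(b, s(m(b, s(s(b)), s(s(b)))), b))   [R1 at 1.2]
2. s(m(b, s(m(b, s(s(b)), s(s(b)))), b))  →  s(m(b, s(s(b)), s(s(b))))   [R1 at 1]
3. s(m(b, s(s(b)), s(s(b))))  →  s(s(b))   [R1 at 1]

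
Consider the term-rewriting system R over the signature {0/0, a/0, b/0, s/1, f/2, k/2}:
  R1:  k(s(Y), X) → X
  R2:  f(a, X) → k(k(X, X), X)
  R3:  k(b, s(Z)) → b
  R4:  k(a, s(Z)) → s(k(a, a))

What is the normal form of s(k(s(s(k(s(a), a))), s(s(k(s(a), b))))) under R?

1. s(k(s(s(k(s(a), a))), s(s(k(s(a), b)))))  →  s(s(s(k(s(a), b))))   [R1 at 1]
2. s(s(s(k(s(a), b))))  →  s(s(s(b)))   [R1 at 1.1.1]

s(s(s(b)))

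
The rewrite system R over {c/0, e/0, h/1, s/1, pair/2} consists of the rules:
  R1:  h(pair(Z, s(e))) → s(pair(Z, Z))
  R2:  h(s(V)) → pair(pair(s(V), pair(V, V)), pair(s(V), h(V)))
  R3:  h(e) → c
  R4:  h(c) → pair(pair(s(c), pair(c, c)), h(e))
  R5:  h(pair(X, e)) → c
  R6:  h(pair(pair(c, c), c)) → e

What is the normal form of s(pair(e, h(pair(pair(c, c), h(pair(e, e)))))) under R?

1. s(pair(e, h(pair(pair(c, c), h(pair(e, e))))))  →  s(pair(e, h(pair(pair(c, c), c))))   [R5 at 1.2.1.2]
2. s(pair(e, h(pair(pair(c, c), c))))  →  s(pair(e, e))   [R6 at 1.2]

s(pair(e, e))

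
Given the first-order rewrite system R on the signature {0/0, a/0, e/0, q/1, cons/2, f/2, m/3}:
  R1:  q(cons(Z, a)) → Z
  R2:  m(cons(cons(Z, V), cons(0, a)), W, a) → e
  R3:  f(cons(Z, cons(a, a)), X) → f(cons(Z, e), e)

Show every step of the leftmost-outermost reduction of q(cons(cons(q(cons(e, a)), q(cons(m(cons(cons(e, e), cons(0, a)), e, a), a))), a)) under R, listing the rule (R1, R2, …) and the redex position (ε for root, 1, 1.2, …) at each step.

1. q(cons(cons(q(cons(e, a)), q(cons(m(cons(cons(e, e), cons(0, a)), e, a), a))), a))  →  cons(q(cons(e, a)), q(cons(m(cons(cons(e, e), cons(0, a)), e, a), a)))   [R1 at ε]
2. cons(q(cons(e, a)), q(cons(m(cons(cons(e, e), cons(0, a)), e, a), a)))  →  cons(e, q(cons(m(cons(cons(e, e), cons(0, a)), e, a), a)))   [R1 at 1]
3. cons(e, q(cons(m(cons(cons(e, e), cons(0, a)), e, a), a)))  →  cons(e, m(cons(cons(e, e), cons(0, a)), e, a))   [R1 at 2]
4. cons(e, m(cons(cons(e, e), cons(0, a)), e, a))  →  cons(e, e)   [R2 at 2]

cons(e, e)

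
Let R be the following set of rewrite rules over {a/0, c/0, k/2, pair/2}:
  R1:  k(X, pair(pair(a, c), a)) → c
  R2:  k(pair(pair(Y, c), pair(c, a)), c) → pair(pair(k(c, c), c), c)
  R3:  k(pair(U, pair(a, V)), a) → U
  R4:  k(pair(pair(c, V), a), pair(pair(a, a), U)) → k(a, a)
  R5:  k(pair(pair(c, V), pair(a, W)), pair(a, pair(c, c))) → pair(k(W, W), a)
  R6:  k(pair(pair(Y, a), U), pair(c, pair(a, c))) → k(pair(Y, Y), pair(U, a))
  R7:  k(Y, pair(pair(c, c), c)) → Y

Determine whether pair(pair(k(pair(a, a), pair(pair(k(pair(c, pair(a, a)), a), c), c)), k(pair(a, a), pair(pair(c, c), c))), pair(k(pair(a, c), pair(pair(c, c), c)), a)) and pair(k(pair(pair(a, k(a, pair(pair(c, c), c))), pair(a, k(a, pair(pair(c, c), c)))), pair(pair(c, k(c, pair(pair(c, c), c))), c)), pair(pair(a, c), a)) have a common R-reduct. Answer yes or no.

Reduce t₁ = pair(pair(k(pair(a, a), pair(pair(k(pair(c, pair(a, a)), a), c), c)), k(pair(a, a), pair(pair(c, c), c))), pair(k(pair(a, c), pair(pair(c, c), c)), a)):
1. pair(pair(k(pair(a, a), pair(pair(k(pair(c, pair(a, a)), a), c), c)), k(pair(a, a), pair(pair(c, c), c))), pair(k(pair(a, c), pair(pair(c, c), c)), a))  →  pair(pair(k(pair(a, a), pair(pair(c, c), c)), k(pair(a, a), pair(pair(c, c), c))), pair(k(pair(a, c), pair(pair(c, c), c)), a))   [R3 at 1.1.2.1.1]
2. pair(pair(k(pair(a, a), pair(pair(c, c), c)), k(pair(a, a), pair(pair(c, c), c))), pair(k(pair(a, c), pair(pair(c, c), c)), a))  →  pair(pair(pair(a, a), k(pair(a, a), pair(pair(c, c), c))), pair(k(pair(a, c), pair(pair(c, c), c)), a))   [R7 at 1.1]
3. pair(pair(pair(a, a), k(pair(a, a), pair(pair(c, c), c))), pair(k(pair(a, c), pair(pair(c, c), c)), a))  →  pair(pair(pair(a, a), pair(a, a)), pair(k(pair(a, c), pair(pair(c, c), c)), a))   [R7 at 1.2]
4. pair(pair(pair(a, a), pair(a, a)), pair(k(pair(a, c), pair(pair(c, c), c)), a))  →  pair(pair(pair(a, a), pair(a, a)), pair(pair(a, c), a))   [R7 at 2.1]

Reduce t₂ = pair(k(pair(pair(a, k(a, pair(pair(c, c), c))), pair(a, k(a, pair(pair(c, c), c)))), pair(pair(c, k(c, pair(pair(c, c), c))), c)), pair(pair(a, c), a)):
1. pair(k(pair(pair(a, k(a, pair(pair(c, c), c))), pair(a, k(a, pair(pair(c, c), c)))), pair(pair(c, k(c, pair(pair(c, c), c))), c)), pair(pair(a, c), a))  →  pair(k(pair(pair(a, a), pair(a, k(a, pair(pair(c, c), c)))), pair(pair(c, k(c, pair(pair(c, c), c))), c)), pair(pair(a, c), a))   [R7 at 1.1.1.2]
2. pair(k(pair(pair(a, a), pair(a, k(a, pair(pair(c, c), c)))), pair(pair(c, k(c, pair(pair(c, c), c))), c)), pair(pair(a, c), a))  →  pair(k(pair(pair(a, a), pair(a, a)), pair(pair(c, k(c, pair(pair(c, c), c))), c)), pair(pair(a, c), a))   [R7 at 1.1.2.2]
3. pair(k(pair(pair(a, a), pair(a, a)), pair(pair(c, k(c, pair(pair(c, c), c))), c)), pair(pair(a, c), a))  →  pair(k(pair(pair(a, a), pair(a, a)), pair(pair(c, c), c)), pair(pair(a, c), a))   [R7 at 1.2.1.2]
4. pair(k(pair(pair(a, a), pair(a, a)), pair(pair(c, c), c)), pair(pair(a, c), a))  →  pair(pair(pair(a, a), pair(a, a)), pair(pair(a, c), a))   [R7 at 1]

yes — NF(t₁) = pair(pair(pair(a, a), pair(a, a)), pair(pair(a, c), a)), NF(t₂) = pair(pair(pair(a, a), pair(a, a)), pair(pair(a, c), a))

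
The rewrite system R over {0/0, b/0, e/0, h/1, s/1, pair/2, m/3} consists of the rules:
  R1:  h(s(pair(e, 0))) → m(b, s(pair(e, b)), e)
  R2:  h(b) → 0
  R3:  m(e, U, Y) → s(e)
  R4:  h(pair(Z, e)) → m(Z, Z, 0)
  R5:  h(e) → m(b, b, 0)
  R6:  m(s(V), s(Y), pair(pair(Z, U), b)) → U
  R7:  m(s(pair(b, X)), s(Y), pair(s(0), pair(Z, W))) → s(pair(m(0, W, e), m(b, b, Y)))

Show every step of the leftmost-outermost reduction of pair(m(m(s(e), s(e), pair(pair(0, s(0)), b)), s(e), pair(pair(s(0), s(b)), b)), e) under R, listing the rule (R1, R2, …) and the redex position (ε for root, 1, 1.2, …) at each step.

1. pair(m(m(s(e), s(e), pair(pair(0, s(0)), b)), s(e), pair(pair(s(0), s(b)), b)), e)  →  pair(m(s(0), s(e), pair(pair(s(0), s(b)), b)), e)   [R6 at 1.1]
2. pair(m(s(0), s(e), pair(pair(s(0), s(b)), b)), e)  →  pair(s(b), e)   [R6 at 1]

pair(s(b), e)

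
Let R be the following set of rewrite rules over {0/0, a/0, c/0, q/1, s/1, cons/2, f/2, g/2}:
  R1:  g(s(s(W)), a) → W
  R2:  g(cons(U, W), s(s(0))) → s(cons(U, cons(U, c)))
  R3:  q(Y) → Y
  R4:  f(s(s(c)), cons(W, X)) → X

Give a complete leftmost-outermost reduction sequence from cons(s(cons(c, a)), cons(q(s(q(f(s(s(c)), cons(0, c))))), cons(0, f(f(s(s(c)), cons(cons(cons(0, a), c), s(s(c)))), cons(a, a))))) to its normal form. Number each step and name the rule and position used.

1. cons(s(cons(c, a)), cons(q(s(q(f(s(s(c)), cons(0, c))))), cons(0, f(f(s(s(c)), cons(cons(cons(0, a), c), s(s(c)))), cons(a, a)))))  →  cons(s(cons(c, a)), cons(s(q(f(s(s(c)), cons(0, c)))), cons(0, f(f(s(s(c)), cons(cons(cons(0, a), c), s(s(c)))), cons(a, a)))))   [R3 at 2.1]
2. cons(s(cons(c, a)), cons(s(q(f(s(s(c)), cons(0, c)))), cons(0, f(f(s(s(c)), cons(cons(cons(0, a), c), s(s(c)))), cons(a, a)))))  →  cons(s(cons(c, a)), cons(s(f(s(s(c)), cons(0, c))), cons(0, f(f(s(s(c)), cons(cons(cons(0, a), c), s(s(c)))), cons(a, a)))))   [R3 at 2.1.1]
3. cons(s(cons(c, a)), cons(s(f(s(s(c)), cons(0, c))), cons(0, f(f(s(s(c)), cons(cons(cons(0, a), c), s(s(c)))), cons(a, a)))))  →  cons(s(cons(c, a)), cons(s(c), cons(0, f(f(s(s(c)), cons(cons(cons(0, a), c), s(s(c)))), cons(a, a)))))   [R4 at 2.1.1]
4. cons(s(cons(c, a)), cons(s(c), cons(0, f(f(s(s(c)), cons(cons(cons(0, a), c), s(s(c)))), cons(a, a)))))  →  cons(s(cons(c, a)), cons(s(c), cons(0, f(s(s(c)), cons(a, a)))))   [R4 at 2.2.2.1]
5. cons(s(cons(c, a)), cons(s(c), cons(0, f(s(s(c)), cons(a, a)))))  →  cons(s(cons(c, a)), cons(s(c), cons(0, a)))   [R4 at 2.2.2]

cons(s(cons(c, a)), cons(s(c), cons(0, a)))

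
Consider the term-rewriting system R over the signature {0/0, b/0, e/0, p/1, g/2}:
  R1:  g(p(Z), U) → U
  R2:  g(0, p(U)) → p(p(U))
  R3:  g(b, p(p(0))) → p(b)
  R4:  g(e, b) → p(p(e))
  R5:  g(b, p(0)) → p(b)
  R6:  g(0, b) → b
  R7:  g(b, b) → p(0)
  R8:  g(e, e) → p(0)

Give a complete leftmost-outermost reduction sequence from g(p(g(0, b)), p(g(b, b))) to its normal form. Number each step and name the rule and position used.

1. g(p(g(0, b)), p(g(b, b)))  →  p(g(b, b))   [R1 at ε]
2. p(g(b, b))  →  p(p(0))   [R7 at 1]

p(p(0))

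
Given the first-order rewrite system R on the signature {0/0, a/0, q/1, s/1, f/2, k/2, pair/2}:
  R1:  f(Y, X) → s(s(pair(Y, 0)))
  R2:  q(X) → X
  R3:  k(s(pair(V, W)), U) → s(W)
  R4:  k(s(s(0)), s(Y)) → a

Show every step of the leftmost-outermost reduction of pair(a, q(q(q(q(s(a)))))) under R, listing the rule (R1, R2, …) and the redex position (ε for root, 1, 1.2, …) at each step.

1. pair(a, q(q(q(q(s(a))))))  →  pair(a, q(q(q(s(a)))))   [R2 at 2]
2. pair(a, q(q(q(s(a)))))  →  pair(a, q(q(s(a))))   [R2 at 2]
3. pair(a, q(q(s(a))))  →  pair(a, q(s(a)))   [R2 at 2]
4. pair(a, q(s(a)))  →  pair(a, s(a))   [R2 at 2]

pair(a, s(a))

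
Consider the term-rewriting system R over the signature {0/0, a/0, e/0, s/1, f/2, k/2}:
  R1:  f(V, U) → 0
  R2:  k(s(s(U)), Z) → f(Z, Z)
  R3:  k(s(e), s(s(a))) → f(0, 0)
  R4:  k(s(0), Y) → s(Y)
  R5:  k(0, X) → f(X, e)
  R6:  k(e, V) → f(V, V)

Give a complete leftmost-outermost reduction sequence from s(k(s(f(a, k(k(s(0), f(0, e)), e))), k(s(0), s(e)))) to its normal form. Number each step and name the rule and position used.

s(s(s(s(e))))

1. s(k(s(f(a, k(k(s(0), f(0, e)), e))), k(s(0), s(e))))  →  s(k(s(0), k(s(0), s(e))))   [R1 at 1.1.1]
2. s(k(s(0), k(s(0), s(e))))  →  s(s(k(s(0), s(e))))   [R4 at 1]
3. s(s(k(s(0), s(e))))  →  s(s(s(s(e))))   [R4 at 1.1]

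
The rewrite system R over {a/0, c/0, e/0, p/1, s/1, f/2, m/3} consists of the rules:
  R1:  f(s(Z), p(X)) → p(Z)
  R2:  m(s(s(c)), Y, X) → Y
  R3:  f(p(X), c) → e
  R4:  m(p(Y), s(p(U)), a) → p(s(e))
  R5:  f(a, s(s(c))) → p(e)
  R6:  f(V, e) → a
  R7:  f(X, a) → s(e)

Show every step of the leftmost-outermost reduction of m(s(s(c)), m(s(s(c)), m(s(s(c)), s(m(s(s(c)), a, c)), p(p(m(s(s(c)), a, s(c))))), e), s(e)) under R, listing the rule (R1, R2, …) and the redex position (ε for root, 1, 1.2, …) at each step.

s(a)

1. m(s(s(c)), m(s(s(c)), m(s(s(c)), s(m(s(s(c)), a, c)), p(p(m(s(s(c)), a, s(c))))), e), s(e))  →  m(s(s(c)), m(s(s(c)), s(m(s(s(c)), a, c)), p(p(m(s(s(c)), a, s(c))))), e)   [R2 at ε]
2. m(s(s(c)), m(s(s(c)), s(m(s(s(c)), a, c)), p(p(m(s(s(c)), a, s(c))))), e)  →  m(s(s(c)), s(m(s(s(c)), a, c)), p(p(m(s(s(c)), a, s(c)))))   [R2 at ε]
3. m(s(s(c)), s(m(s(s(c)), a, c)), p(p(m(s(s(c)), a, s(c)))))  →  s(m(s(s(c)), a, c))   [R2 at ε]
4. s(m(s(s(c)), a, c))  →  s(a)   [R2 at 1]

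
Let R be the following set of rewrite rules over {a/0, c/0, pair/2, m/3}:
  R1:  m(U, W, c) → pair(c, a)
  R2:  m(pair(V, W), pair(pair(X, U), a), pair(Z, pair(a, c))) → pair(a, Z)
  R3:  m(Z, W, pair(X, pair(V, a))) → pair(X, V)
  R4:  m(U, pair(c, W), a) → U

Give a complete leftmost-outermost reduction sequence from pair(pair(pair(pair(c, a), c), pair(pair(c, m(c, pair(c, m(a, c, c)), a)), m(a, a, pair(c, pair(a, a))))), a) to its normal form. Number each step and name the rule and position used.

pair(pair(pair(pair(c, a), c), pair(pair(c, c), pair(c, a))), a)

1. pair(pair(pair(pair(c, a), c), pair(pair(c, m(c, pair(c, m(a, c, c)), a)), m(a, a, pair(c, pair(a, a))))), a)  →  pair(pair(pair(pair(c, a), c), pair(pair(c, c), m(a, a, pair(c, pair(a, a))))), a)   [R4 at 1.2.1.2]
2. pair(pair(pair(pair(c, a), c), pair(pair(c, c), m(a, a, pair(c, pair(a, a))))), a)  →  pair(pair(pair(pair(c, a), c), pair(pair(c, c), pair(c, a))), a)   [R3 at 1.2.2]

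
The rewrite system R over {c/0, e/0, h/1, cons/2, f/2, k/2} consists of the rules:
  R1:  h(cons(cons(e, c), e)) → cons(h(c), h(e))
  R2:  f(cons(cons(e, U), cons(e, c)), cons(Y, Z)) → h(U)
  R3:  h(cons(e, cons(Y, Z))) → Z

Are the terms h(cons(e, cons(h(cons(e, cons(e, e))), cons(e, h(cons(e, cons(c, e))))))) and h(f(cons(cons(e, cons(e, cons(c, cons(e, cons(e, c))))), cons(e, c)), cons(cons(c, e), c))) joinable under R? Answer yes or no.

Reduce t₁ = h(cons(e, cons(h(cons(e, cons(e, e))), cons(e, h(cons(e, cons(c, e))))))):
1. h(cons(e, cons(h(cons(e, cons(e, e))), cons(e, h(cons(e, cons(c, e)))))))  →  cons(e, h(cons(e, cons(c, e))))   [R3 at ε]
2. cons(e, h(cons(e, cons(c, e))))  →  cons(e, e)   [R3 at 2]

Reduce t₂ = h(f(cons(cons(e, cons(e, cons(c, cons(e, cons(e, c))))), cons(e, c)), cons(cons(c, e), c))):
1. h(f(cons(cons(e, cons(e, cons(c, cons(e, cons(e, c))))), cons(e, c)), cons(cons(c, e), c)))  →  h(h(cons(e, cons(c, cons(e, cons(e, c))))))   [R2 at 1]
2. h(h(cons(e, cons(c, cons(e, cons(e, c))))))  →  h(cons(e, cons(e, c)))   [R3 at 1]
3. h(cons(e, cons(e, c)))  →  c   [R3 at ε]

no — NF(t₁) = cons(e, e), NF(t₂) = c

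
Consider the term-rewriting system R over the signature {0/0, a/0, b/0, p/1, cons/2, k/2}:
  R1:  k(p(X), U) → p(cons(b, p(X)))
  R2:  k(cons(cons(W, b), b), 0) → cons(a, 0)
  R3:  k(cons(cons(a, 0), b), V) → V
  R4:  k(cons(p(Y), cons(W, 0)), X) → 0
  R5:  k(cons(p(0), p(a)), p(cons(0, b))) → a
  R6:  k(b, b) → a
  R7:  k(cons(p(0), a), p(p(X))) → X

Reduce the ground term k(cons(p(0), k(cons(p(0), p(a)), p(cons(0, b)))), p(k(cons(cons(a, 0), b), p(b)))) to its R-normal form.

1. k(cons(p(0), k(cons(p(0), p(a)), p(cons(0, b)))), p(k(cons(cons(a, 0), b), p(b))))  →  k(cons(p(0), a), p(k(cons(cons(a, 0), b), p(b))))   [R5 at 1.2]
2. k(cons(p(0), a), p(k(cons(cons(a, 0), b), p(b))))  →  k(cons(p(0), a), p(p(b)))   [R3 at 2.1]
3. k(cons(p(0), a), p(p(b)))  →  b   [R7 at ε]

b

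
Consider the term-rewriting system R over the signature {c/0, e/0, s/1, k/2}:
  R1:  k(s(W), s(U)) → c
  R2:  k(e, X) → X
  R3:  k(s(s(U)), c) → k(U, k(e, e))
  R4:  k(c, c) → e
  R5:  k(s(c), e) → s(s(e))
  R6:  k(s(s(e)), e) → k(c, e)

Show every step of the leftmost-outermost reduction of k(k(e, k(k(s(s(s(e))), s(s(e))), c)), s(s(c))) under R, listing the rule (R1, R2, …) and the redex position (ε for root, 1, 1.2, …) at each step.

s(s(c))

1. k(k(e, k(k(s(s(s(e))), s(s(e))), c)), s(s(c)))  →  k(k(k(s(s(s(e))), s(s(e))), c), s(s(c)))   [R2 at 1]
2. k(k(k(s(s(s(e))), s(s(e))), c), s(s(c)))  →  k(k(c, c), s(s(c)))   [R1 at 1.1]
3. k(k(c, c), s(s(c)))  →  k(e, s(s(c)))   [R4 at 1]
4. k(e, s(s(c)))  →  s(s(c))   [R2 at ε]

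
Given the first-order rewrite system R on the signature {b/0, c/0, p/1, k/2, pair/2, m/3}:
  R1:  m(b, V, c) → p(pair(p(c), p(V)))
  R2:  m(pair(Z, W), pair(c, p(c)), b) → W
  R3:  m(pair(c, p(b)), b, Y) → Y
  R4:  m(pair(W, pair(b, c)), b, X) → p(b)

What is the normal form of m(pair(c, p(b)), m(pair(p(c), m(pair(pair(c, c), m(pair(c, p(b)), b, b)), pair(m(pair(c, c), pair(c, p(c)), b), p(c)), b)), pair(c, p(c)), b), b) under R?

b

1. m(pair(c, p(b)), m(pair(p(c), m(pair(pair(c, c), m(pair(c, p(b)), b, b)), pair(m(pair(c, c), pair(c, p(c)), b), p(c)), b)), pair(c, p(c)), b), b)  →  m(pair(c, p(b)), m(pair(pair(c, c), m(pair(c, p(b)), b, b)), pair(m(pair(c, c), pair(c, p(c)), b), p(c)), b), b)   [R2 at 2]
2. m(pair(c, p(b)), m(pair(pair(c, c), m(pair(c, p(b)), b, b)), pair(m(pair(c, c), pair(c, p(c)), b), p(c)), b), b)  →  m(pair(c, p(b)), m(pair(pair(c, c), b), pair(m(pair(c, c), pair(c, p(c)), b), p(c)), b), b)   [R3 at 2.1.2]
3. m(pair(c, p(b)), m(pair(pair(c, c), b), pair(m(pair(c, c), pair(c, p(c)), b), p(c)), b), b)  →  m(pair(c, p(b)), m(pair(pair(c, c), b), pair(c, p(c)), b), b)   [R2 at 2.2.1]
4. m(pair(c, p(b)), m(pair(pair(c, c), b), pair(c, p(c)), b), b)  →  m(pair(c, p(b)), b, b)   [R2 at 2]
5. m(pair(c, p(b)), b, b)  →  b   [R3 at ε]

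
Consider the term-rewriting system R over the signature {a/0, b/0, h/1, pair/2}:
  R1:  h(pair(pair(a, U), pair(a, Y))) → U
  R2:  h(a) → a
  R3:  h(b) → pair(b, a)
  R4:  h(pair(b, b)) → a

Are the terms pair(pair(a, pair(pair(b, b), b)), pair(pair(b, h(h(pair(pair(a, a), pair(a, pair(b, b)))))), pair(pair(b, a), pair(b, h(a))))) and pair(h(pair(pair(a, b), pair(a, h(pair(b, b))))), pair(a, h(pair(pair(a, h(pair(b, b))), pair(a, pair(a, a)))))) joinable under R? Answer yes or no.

no — NF(t₁) = pair(pair(a, pair(pair(b, b), b)), pair(pair(b, a), pair(pair(b, a), pair(b, a)))), NF(t₂) = pair(b, pair(a, a))

Reduce t₁ = pair(pair(a, pair(pair(b, b), b)), pair(pair(b, h(h(pair(pair(a, a), pair(a, pair(b, b)))))), pair(pair(b, a), pair(b, h(a))))):
1. pair(pair(a, pair(pair(b, b), b)), pair(pair(b, h(h(pair(pair(a, a), pair(a, pair(b, b)))))), pair(pair(b, a), pair(b, h(a)))))  →  pair(pair(a, pair(pair(b, b), b)), pair(pair(b, h(a)), pair(pair(b, a), pair(b, h(a)))))   [R1 at 2.1.2.1]
2. pair(pair(a, pair(pair(b, b), b)), pair(pair(b, h(a)), pair(pair(b, a), pair(b, h(a)))))  →  pair(pair(a, pair(pair(b, b), b)), pair(pair(b, a), pair(pair(b, a), pair(b, h(a)))))   [R2 at 2.1.2]
3. pair(pair(a, pair(pair(b, b), b)), pair(pair(b, a), pair(pair(b, a), pair(b, h(a)))))  →  pair(pair(a, pair(pair(b, b), b)), pair(pair(b, a), pair(pair(b, a), pair(b, a))))   [R2 at 2.2.2.2]

Reduce t₂ = pair(h(pair(pair(a, b), pair(a, h(pair(b, b))))), pair(a, h(pair(pair(a, h(pair(b, b))), pair(a, pair(a, a)))))):
1. pair(h(pair(pair(a, b), pair(a, h(pair(b, b))))), pair(a, h(pair(pair(a, h(pair(b, b))), pair(a, pair(a, a))))))  →  pair(b, pair(a, h(pair(pair(a, h(pair(b, b))), pair(a, pair(a, a))))))   [R1 at 1]
2. pair(b, pair(a, h(pair(pair(a, h(pair(b, b))), pair(a, pair(a, a))))))  →  pair(b, pair(a, h(pair(b, b))))   [R1 at 2.2]
3. pair(b, pair(a, h(pair(b, b))))  →  pair(b, pair(a, a))   [R4 at 2.2]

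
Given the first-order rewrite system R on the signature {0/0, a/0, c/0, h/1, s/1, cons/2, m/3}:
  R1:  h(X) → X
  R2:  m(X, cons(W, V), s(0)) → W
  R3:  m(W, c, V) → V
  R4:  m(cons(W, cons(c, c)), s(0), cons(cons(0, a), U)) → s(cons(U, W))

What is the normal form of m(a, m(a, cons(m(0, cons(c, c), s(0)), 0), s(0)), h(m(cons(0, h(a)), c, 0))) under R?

1. m(a, m(a, cons(m(0, cons(c, c), s(0)), 0), s(0)), h(m(cons(0, h(a)), c, 0)))  →  m(a, m(0, cons(c, c), s(0)), h(m(cons(0, h(a)), c, 0)))   [R2 at 2]
2. m(a, m(0, cons(c, c), s(0)), h(m(cons(0, h(a)), c, 0)))  →  m(a, c, h(m(cons(0, h(a)), c, 0)))   [R2 at 2]
3. m(a, c, h(m(cons(0, h(a)), c, 0)))  →  h(m(cons(0, h(a)), c, 0))   [R3 at ε]
4. h(m(cons(0, h(a)), c, 0))  →  m(cons(0, h(a)), c, 0)   [R1 at ε]
5. m(cons(0, h(a)), c, 0)  →  0   [R3 at ε]

0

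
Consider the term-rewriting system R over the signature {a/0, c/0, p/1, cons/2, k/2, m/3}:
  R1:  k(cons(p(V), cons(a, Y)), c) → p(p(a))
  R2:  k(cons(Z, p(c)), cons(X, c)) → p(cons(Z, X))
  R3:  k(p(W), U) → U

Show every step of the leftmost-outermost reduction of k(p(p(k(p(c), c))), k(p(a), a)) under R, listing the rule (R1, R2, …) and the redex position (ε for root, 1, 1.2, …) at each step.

1. k(p(p(k(p(c), c))), k(p(a), a))  →  k(p(a), a)   [R3 at ε]
2. k(p(a), a)  →  a   [R3 at ε]

a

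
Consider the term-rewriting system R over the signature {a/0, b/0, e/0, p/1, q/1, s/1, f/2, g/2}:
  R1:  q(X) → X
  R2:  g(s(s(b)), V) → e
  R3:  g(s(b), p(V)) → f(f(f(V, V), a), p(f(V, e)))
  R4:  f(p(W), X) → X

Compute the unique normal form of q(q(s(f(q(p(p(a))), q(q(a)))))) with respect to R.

1. q(q(s(f(q(p(p(a))), q(q(a))))))  →  q(s(f(q(p(p(a))), q(q(a)))))   [R1 at ε]
2. q(s(f(q(p(p(a))), q(q(a)))))  →  s(f(q(p(p(a))), q(q(a))))   [R1 at ε]
3. s(f(q(p(p(a))), q(q(a))))  →  s(f(p(p(a)), q(q(a))))   [R1 at 1.1]
4. s(f(p(p(a)), q(q(a))))  →  s(q(q(a)))   [R4 at 1]
5. s(q(q(a)))  →  s(q(a))   [R1 at 1]
6. s(q(a))  →  s(a)   [R1 at 1]

s(a)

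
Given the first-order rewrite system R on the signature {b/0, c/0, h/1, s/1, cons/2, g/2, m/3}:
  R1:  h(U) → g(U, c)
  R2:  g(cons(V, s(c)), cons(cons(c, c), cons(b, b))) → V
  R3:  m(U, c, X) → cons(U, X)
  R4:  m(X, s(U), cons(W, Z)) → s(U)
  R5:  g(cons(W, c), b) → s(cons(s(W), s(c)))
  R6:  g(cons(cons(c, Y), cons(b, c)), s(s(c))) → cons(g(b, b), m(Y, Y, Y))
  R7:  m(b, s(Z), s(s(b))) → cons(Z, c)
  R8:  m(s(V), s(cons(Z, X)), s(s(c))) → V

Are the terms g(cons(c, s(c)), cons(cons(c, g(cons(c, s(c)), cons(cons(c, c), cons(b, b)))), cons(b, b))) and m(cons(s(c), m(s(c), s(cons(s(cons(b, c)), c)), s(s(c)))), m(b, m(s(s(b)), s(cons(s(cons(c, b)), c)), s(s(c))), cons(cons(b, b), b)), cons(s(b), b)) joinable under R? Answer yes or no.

Reduce t₁ = g(cons(c, s(c)), cons(cons(c, g(cons(c, s(c)), cons(cons(c, c), cons(b, b)))), cons(b, b))):
1. g(cons(c, s(c)), cons(cons(c, g(cons(c, s(c)), cons(cons(c, c), cons(b, b)))), cons(b, b)))  →  g(cons(c, s(c)), cons(cons(c, c), cons(b, b)))   [R2 at 2.1.2]
2. g(cons(c, s(c)), cons(cons(c, c), cons(b, b)))  →  c   [R2 at ε]

Reduce t₂ = m(cons(s(c), m(s(c), s(cons(s(cons(b, c)), c)), s(s(c)))), m(b, m(s(s(b)), s(cons(s(cons(c, b)), c)), s(s(c))), cons(cons(b, b), b)), cons(s(b), b)):
1. m(cons(s(c), m(s(c), s(cons(s(cons(b, c)), c)), s(s(c)))), m(b, m(s(s(b)), s(cons(s(cons(c, b)), c)), s(s(c))), cons(cons(b, b), b)), cons(s(b), b))  →  m(cons(s(c), c), m(b, m(s(s(b)), s(cons(s(cons(c, b)), c)), s(s(c))), cons(cons(b, b), b)), cons(s(b), b))   [R8 at 1.2]
2. m(cons(s(c), c), m(b, m(s(s(b)), s(cons(s(cons(c, b)), c)), s(s(c))), cons(cons(b, b), b)), cons(s(b), b))  →  m(cons(s(c), c), m(b, s(b), cons(cons(b, b), b)), cons(s(b), b))   [R8 at 2.2]
3. m(cons(s(c), c), m(b, s(b), cons(cons(b, b), b)), cons(s(b), b))  →  m(cons(s(c), c), s(b), cons(s(b), b))   [R4 at 2]
4. m(cons(s(c), c), s(b), cons(s(b), b))  →  s(b)   [R4 at ε]

no — NF(t₁) = c, NF(t₂) = s(b)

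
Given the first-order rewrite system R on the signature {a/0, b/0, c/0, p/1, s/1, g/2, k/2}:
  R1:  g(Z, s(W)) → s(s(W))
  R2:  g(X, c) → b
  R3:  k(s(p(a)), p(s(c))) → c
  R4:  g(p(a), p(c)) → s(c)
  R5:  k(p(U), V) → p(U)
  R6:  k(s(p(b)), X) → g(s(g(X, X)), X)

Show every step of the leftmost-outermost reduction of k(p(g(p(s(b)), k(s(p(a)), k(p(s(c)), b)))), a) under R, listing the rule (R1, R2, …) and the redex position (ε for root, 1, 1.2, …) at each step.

p(b)

1. k(p(g(p(s(b)), k(s(p(a)), k(p(s(c)), b)))), a)  →  p(g(p(s(b)), k(s(p(a)), k(p(s(c)), b))))   [R5 at ε]
2. p(g(p(s(b)), k(s(p(a)), k(p(s(c)), b))))  →  p(g(p(s(b)), k(s(p(a)), p(s(c)))))   [R5 at 1.2.2]
3. p(g(p(s(b)), k(s(p(a)), p(s(c)))))  →  p(g(p(s(b)), c))   [R3 at 1.2]
4. p(g(p(s(b)), c))  →  p(b)   [R2 at 1]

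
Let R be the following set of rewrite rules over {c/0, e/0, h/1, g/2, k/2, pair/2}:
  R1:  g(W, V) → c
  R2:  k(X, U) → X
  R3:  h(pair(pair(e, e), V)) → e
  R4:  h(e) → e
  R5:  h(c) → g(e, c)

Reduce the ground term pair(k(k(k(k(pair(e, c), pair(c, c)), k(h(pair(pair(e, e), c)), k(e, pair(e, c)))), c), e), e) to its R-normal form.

1. pair(k(k(k(k(pair(e, c), pair(c, c)), k(h(pair(pair(e, e), c)), k(e, pair(e, c)))), c), e), e)  →  pair(k(k(k(pair(e, c), pair(c, c)), k(h(pair(pair(e, e), c)), k(e, pair(e, c)))), c), e)   [R2 at 1]
2. pair(k(k(k(pair(e, c), pair(c, c)), k(h(pair(pair(e, e), c)), k(e, pair(e, c)))), c), e)  →  pair(k(k(pair(e, c), pair(c, c)), k(h(pair(pair(e, e), c)), k(e, pair(e, c)))), e)   [R2 at 1]
3. pair(k(k(pair(e, c), pair(c, c)), k(h(pair(pair(e, e), c)), k(e, pair(e, c)))), e)  →  pair(k(pair(e, c), pair(c, c)), e)   [R2 at 1]
4. pair(k(pair(e, c), pair(c, c)), e)  →  pair(pair(e, c), e)   [R2 at 1]

pair(pair(e, c), e)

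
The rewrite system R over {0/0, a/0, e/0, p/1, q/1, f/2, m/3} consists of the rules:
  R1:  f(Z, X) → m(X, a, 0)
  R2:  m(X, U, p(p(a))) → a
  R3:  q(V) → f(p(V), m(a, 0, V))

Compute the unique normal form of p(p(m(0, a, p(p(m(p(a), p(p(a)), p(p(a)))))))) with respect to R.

1. p(p(m(0, a, p(p(m(p(a), p(p(a)), p(p(a))))))))  →  p(p(m(0, a, p(p(a)))))   [R2 at 1.1.3.1.1]
2. p(p(m(0, a, p(p(a)))))  →  p(p(a))   [R2 at 1.1]

p(p(a))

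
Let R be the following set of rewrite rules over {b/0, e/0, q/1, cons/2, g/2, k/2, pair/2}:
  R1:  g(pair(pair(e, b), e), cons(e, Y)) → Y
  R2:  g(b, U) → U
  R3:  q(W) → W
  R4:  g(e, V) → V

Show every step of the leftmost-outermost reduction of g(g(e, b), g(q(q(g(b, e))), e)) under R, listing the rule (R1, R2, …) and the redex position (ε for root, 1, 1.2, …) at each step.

1. g(g(e, b), g(q(q(g(b, e))), e))  →  g(b, g(q(q(g(b, e))), e))   [R4 at 1]
2. g(b, g(q(q(g(b, e))), e))  →  g(q(q(g(b, e))), e)   [R2 at ε]
3. g(q(q(g(b, e))), e)  →  g(q(g(b, e)), e)   [R3 at 1]
4. g(q(g(b, e)), e)  →  g(g(b, e), e)   [R3 at 1]
5. g(g(b, e), e)  →  g(e, e)   [R2 at 1]
6. g(e, e)  →  e   [R4 at ε]

e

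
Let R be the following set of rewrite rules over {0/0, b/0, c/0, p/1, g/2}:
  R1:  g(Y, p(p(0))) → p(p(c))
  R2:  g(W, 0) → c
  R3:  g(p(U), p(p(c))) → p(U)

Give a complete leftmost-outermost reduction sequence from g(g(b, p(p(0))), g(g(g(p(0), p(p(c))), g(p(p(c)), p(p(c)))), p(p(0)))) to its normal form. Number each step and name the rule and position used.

p(p(c))

1. g(g(b, p(p(0))), g(g(g(p(0), p(p(c))), g(p(p(c)), p(p(c)))), p(p(0))))  →  g(p(p(c)), g(g(g(p(0), p(p(c))), g(p(p(c)), p(p(c)))), p(p(0))))   [R1 at 1]
2. g(p(p(c)), g(g(g(p(0), p(p(c))), g(p(p(c)), p(p(c)))), p(p(0))))  →  g(p(p(c)), p(p(c)))   [R1 at 2]
3. g(p(p(c)), p(p(c)))  →  p(p(c))   [R3 at ε]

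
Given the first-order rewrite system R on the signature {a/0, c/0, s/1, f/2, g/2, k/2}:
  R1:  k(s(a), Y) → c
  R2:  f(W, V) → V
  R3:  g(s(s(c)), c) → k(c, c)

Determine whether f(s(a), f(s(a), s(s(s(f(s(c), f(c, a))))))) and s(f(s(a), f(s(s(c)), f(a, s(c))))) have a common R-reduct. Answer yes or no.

no — NF(t₁) = s(s(s(a))), NF(t₂) = s(s(c))

Reduce t₁ = f(s(a), f(s(a), s(s(s(f(s(c), f(c, a))))))):
1. f(s(a), f(s(a), s(s(s(f(s(c), f(c, a)))))))  →  f(s(a), s(s(s(f(s(c), f(c, a))))))   [R2 at ε]
2. f(s(a), s(s(s(f(s(c), f(c, a))))))  →  s(s(s(f(s(c), f(c, a)))))   [R2 at ε]
3. s(s(s(f(s(c), f(c, a)))))  →  s(s(s(f(c, a))))   [R2 at 1.1.1]
4. s(s(s(f(c, a))))  →  s(s(s(a)))   [R2 at 1.1.1]

Reduce t₂ = s(f(s(a), f(s(s(c)), f(a, s(c))))):
1. s(f(s(a), f(s(s(c)), f(a, s(c)))))  →  s(f(s(s(c)), f(a, s(c))))   [R2 at 1]
2. s(f(s(s(c)), f(a, s(c))))  →  s(f(a, s(c)))   [R2 at 1]
3. s(f(a, s(c)))  →  s(s(c))   [R2 at 1]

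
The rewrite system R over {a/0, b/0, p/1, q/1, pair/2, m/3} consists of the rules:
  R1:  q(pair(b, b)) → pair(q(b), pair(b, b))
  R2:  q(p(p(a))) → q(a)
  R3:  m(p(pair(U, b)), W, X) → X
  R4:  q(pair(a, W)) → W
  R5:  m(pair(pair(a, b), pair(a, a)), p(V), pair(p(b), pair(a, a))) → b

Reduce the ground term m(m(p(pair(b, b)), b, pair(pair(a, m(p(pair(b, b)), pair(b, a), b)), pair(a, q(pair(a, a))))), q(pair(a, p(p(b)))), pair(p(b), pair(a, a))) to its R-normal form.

b

1. m(m(p(pair(b, b)), b, pair(pair(a, m(p(pair(b, b)), pair(b, a), b)), pair(a, q(pair(a, a))))), q(pair(a, p(p(b)))), pair(p(b), pair(a, a)))  →  m(pair(pair(a, m(p(pair(b, b)), pair(b, a), b)), pair(a, q(pair(a, a)))), q(pair(a, p(p(b)))), pair(p(b), pair(a, a)))   [R3 at 1]
2. m(pair(pair(a, m(p(pair(b, b)), pair(b, a), b)), pair(a, q(pair(a, a)))), q(pair(a, p(p(b)))), pair(p(b), pair(a, a)))  →  m(pair(pair(a, b), pair(a, q(pair(a, a)))), q(pair(a, p(p(b)))), pair(p(b), pair(a, a)))   [R3 at 1.1.2]
3. m(pair(pair(a, b), pair(a, q(pair(a, a)))), q(pair(a, p(p(b)))), pair(p(b), pair(a, a)))  →  m(pair(pair(a, b), pair(a, a)), q(pair(a, p(p(b)))), pair(p(b), pair(a, a)))   [R4 at 1.2.2]
4. m(pair(pair(a, b), pair(a, a)), q(pair(a, p(p(b)))), pair(p(b), pair(a, a)))  →  m(pair(pair(a, b), pair(a, a)), p(p(b)), pair(p(b), pair(a, a)))   [R4 at 2]
5. m(pair(pair(a, b), pair(a, a)), p(p(b)), pair(p(b), pair(a, a)))  →  b   [R5 at ε]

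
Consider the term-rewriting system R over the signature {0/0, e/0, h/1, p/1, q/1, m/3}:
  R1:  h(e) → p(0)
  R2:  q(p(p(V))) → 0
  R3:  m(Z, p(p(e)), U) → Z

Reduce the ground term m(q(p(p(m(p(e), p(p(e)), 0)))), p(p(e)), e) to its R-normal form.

0

1. m(q(p(p(m(p(e), p(p(e)), 0)))), p(p(e)), e)  →  q(p(p(m(p(e), p(p(e)), 0))))   [R3 at ε]
2. q(p(p(m(p(e), p(p(e)), 0))))  →  0   [R2 at ε]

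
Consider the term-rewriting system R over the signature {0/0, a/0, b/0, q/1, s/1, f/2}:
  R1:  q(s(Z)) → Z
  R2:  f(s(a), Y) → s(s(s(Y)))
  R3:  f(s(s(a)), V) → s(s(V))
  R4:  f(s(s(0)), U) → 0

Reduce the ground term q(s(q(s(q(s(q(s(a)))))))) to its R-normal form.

a

1. q(s(q(s(q(s(q(s(a))))))))  →  q(s(q(s(q(s(a))))))   [R1 at ε]
2. q(s(q(s(q(s(a))))))  →  q(s(q(s(a))))   [R1 at ε]
3. q(s(q(s(a))))  →  q(s(a))   [R1 at ε]
4. q(s(a))  →  a   [R1 at ε]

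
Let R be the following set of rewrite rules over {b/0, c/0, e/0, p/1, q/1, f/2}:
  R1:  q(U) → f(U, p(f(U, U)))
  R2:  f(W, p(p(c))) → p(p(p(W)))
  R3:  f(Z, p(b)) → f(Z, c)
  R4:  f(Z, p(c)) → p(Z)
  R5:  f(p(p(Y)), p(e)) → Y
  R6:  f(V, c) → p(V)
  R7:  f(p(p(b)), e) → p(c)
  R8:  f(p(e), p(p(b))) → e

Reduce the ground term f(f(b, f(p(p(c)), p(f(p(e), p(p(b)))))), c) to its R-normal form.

1. f(f(b, f(p(p(c)), p(f(p(e), p(p(b)))))), c)  →  p(f(b, f(p(p(c)), p(f(p(e), p(p(b)))))))   [R6 at ε]
2. p(f(b, f(p(p(c)), p(f(p(e), p(p(b)))))))  →  p(f(b, f(p(p(c)), p(e))))   [R8 at 1.2.2.1]
3. p(f(b, f(p(p(c)), p(e))))  →  p(f(b, c))   [R5 at 1.2]
4. p(f(b, c))  →  p(p(b))   [R6 at 1]

p(p(b))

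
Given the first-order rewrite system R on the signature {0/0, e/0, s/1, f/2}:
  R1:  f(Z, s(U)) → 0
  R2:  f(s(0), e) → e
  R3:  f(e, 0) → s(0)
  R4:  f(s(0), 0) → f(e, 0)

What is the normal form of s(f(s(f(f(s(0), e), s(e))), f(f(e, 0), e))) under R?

s(e)

1. s(f(s(f(f(s(0), e), s(e))), f(f(e, 0), e)))  →  s(f(s(0), f(f(e, 0), e)))   [R1 at 1.1.1]
2. s(f(s(0), f(f(e, 0), e)))  →  s(f(s(0), f(s(0), e)))   [R3 at 1.2.1]
3. s(f(s(0), f(s(0), e)))  →  s(f(s(0), e))   [R2 at 1.2]
4. s(f(s(0), e))  →  s(e)   [R2 at 1]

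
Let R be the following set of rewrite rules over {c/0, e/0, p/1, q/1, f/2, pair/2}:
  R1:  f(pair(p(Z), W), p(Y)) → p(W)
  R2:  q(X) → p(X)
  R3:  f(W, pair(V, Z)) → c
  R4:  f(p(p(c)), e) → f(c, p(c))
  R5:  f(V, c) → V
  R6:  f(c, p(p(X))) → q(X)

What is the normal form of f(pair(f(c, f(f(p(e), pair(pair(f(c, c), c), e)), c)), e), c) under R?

pair(c, e)

1. f(pair(f(c, f(f(p(e), pair(pair(f(c, c), c), e)), c)), e), c)  →  pair(f(c, f(f(p(e), pair(pair(f(c, c), c), e)), c)), e)   [R5 at ε]
2. pair(f(c, f(f(p(e), pair(pair(f(c, c), c), e)), c)), e)  →  pair(f(c, f(p(e), pair(pair(f(c, c), c), e))), e)   [R5 at 1.2]
3. pair(f(c, f(p(e), pair(pair(f(c, c), c), e))), e)  →  pair(f(c, c), e)   [R3 at 1.2]
4. pair(f(c, c), e)  →  pair(c, e)   [R5 at 1]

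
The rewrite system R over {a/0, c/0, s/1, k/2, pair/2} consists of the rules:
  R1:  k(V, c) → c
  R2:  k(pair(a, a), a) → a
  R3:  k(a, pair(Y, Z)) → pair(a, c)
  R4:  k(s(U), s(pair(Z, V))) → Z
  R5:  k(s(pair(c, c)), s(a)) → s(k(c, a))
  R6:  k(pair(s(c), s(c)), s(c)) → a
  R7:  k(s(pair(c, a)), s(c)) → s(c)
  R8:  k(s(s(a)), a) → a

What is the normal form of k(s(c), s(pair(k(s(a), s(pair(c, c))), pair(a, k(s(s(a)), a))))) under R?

c

1. k(s(c), s(pair(k(s(a), s(pair(c, c))), pair(a, k(s(s(a)), a)))))  →  k(s(a), s(pair(c, c)))   [R4 at ε]
2. k(s(a), s(pair(c, c)))  →  c   [R4 at ε]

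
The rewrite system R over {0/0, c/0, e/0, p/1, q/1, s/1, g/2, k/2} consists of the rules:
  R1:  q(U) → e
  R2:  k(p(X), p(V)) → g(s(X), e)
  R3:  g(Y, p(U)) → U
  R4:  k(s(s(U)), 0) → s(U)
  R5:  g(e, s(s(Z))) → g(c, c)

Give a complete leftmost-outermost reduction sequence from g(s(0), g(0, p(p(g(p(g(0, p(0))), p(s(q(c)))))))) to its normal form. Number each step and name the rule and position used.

1. g(s(0), g(0, p(p(g(p(g(0, p(0))), p(s(q(c))))))))  →  g(s(0), p(g(p(g(0, p(0))), p(s(q(c))))))   [R3 at 2]
2. g(s(0), p(g(p(g(0, p(0))), p(s(q(c))))))  →  g(p(g(0, p(0))), p(s(q(c))))   [R3 at ε]
3. g(p(g(0, p(0))), p(s(q(c))))  →  s(q(c))   [R3 at ε]
4. s(q(c))  →  s(e)   [R1 at 1]

s(e)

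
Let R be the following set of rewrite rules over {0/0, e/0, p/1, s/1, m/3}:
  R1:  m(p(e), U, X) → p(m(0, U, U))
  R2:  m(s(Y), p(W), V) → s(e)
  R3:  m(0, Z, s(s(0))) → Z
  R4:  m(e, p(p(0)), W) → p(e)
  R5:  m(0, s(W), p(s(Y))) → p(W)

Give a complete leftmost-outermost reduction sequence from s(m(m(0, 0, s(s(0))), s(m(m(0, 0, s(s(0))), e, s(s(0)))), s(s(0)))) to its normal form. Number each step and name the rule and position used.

s(s(e))

1. s(m(m(0, 0, s(s(0))), s(m(m(0, 0, s(s(0))), e, s(s(0)))), s(s(0))))  →  s(m(0, s(m(m(0, 0, s(s(0))), e, s(s(0)))), s(s(0))))   [R3 at 1.1]
2. s(m(0, s(m(m(0, 0, s(s(0))), e, s(s(0)))), s(s(0))))  →  s(s(m(m(0, 0, s(s(0))), e, s(s(0)))))   [R3 at 1]
3. s(s(m(m(0, 0, s(s(0))), e, s(s(0)))))  →  s(s(m(0, e, s(s(0)))))   [R3 at 1.1.1]
4. s(s(m(0, e, s(s(0)))))  →  s(s(e))   [R3 at 1.1]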